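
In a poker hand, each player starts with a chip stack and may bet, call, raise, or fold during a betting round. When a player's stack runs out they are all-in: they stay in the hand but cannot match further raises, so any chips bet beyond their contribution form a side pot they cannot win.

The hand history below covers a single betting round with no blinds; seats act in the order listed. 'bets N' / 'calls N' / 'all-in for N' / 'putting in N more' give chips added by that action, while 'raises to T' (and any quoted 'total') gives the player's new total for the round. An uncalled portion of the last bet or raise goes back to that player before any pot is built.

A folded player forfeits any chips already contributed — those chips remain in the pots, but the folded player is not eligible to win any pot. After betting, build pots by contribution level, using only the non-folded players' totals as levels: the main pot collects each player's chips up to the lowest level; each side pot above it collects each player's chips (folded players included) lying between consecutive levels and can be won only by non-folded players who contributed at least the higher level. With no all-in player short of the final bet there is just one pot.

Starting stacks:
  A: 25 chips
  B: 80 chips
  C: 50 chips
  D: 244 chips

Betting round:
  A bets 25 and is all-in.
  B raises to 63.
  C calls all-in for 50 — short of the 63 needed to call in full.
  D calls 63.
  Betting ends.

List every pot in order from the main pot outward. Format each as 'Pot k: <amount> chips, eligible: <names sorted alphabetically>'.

Contributions: A=25, B=63, C=50, D=63
Pot levels (distinct totals of non-folded players): 25, 50, 63
Layer 1-25: 25 each from A, B, C, D = 25*4 = 100 chips; eligible A, B, C, D
Layer 26-50: 25 each from B, C, D = 25*3 = 75 chips; eligible B, C, D
Layer 51-63: 13 each from B, D = 13*2 = 26 chips; eligible B, D

Pot 1: 100 chips, eligible: A, B, C, D
Pot 2: 75 chips, eligible: B, C, D
Pot 3: 26 chips, eligible: B, D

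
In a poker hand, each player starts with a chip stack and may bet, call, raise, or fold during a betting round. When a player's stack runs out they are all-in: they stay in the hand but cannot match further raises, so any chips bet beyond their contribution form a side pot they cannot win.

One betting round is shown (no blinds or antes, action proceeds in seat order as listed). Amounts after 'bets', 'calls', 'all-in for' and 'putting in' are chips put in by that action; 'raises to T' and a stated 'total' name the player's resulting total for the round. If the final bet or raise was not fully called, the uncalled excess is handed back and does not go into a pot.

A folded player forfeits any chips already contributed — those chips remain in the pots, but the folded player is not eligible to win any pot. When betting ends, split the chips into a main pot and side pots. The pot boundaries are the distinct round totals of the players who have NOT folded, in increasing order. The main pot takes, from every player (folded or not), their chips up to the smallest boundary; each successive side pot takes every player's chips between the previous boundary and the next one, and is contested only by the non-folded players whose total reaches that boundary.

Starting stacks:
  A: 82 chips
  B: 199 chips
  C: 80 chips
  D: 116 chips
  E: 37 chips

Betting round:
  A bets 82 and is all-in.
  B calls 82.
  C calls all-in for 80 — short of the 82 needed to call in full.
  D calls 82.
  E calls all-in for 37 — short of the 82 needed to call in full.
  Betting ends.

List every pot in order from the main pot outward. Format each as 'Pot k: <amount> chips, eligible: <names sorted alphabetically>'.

Pot 1: 185 chips, eligible: A, B, C, D, E
Pot 2: 172 chips, eligible: A, B, C, D
Pot 3: 6 chips, eligible: A, B, D

Derivation:
Contributions: A=82, B=82, C=80, D=82, E=37
Pot levels (distinct totals of non-folded players): 37, 80, 82
Layer 1-37: 37 each from A, B, C, D, E = 37*5 = 185 chips; eligible A, B, C, D, E
Layer 38-80: 43 each from A, B, C, D = 43*4 = 172 chips; eligible A, B, C, D
Layer 81-82: 2 each from A, B, D = 2*3 = 6 chips; eligible A, B, D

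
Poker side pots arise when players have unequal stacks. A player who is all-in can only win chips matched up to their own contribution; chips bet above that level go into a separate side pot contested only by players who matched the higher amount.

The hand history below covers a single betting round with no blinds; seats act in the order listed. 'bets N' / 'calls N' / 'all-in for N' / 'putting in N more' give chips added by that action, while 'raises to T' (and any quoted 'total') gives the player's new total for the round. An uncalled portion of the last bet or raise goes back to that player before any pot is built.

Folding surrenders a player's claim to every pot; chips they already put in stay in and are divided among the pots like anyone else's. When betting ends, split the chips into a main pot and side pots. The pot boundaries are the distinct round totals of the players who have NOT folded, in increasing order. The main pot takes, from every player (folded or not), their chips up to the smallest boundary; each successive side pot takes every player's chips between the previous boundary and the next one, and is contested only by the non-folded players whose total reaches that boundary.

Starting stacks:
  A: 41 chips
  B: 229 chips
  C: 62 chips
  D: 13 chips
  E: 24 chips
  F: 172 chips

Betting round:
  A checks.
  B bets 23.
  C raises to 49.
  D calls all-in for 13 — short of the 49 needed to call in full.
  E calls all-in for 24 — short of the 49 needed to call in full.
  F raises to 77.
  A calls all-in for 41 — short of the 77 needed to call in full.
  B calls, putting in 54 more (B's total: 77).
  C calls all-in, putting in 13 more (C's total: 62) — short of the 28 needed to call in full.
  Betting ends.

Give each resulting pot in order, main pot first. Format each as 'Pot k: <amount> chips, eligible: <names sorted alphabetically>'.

Pot 1: 78 chips, eligible: A, B, C, D, E, F
Pot 2: 55 chips, eligible: A, B, C, E, F
Pot 3: 68 chips, eligible: A, B, C, F
Pot 4: 63 chips, eligible: B, C, F
Pot 5: 30 chips, eligible: B, F

Derivation:
Contributions: A=41, B=77, C=62, D=13, E=24, F=77
Pot levels (distinct totals of non-folded players): 13, 24, 41, 62, 77
Layer 1-13: 13 each from A, B, C, D, E, F = 13*6 = 78 chips; eligible A, B, C, D, E, F
Layer 14-24: 11 each from A, B, C, E, F = 11*5 = 55 chips; eligible A, B, C, E, F
Layer 25-41: 17 each from A, B, C, F = 17*4 = 68 chips; eligible A, B, C, F
Layer 42-62: 21 each from B, C, F = 21*3 = 63 chips; eligible B, C, F
Layer 63-77: 15 each from B, F = 15*2 = 30 chips; eligible B, F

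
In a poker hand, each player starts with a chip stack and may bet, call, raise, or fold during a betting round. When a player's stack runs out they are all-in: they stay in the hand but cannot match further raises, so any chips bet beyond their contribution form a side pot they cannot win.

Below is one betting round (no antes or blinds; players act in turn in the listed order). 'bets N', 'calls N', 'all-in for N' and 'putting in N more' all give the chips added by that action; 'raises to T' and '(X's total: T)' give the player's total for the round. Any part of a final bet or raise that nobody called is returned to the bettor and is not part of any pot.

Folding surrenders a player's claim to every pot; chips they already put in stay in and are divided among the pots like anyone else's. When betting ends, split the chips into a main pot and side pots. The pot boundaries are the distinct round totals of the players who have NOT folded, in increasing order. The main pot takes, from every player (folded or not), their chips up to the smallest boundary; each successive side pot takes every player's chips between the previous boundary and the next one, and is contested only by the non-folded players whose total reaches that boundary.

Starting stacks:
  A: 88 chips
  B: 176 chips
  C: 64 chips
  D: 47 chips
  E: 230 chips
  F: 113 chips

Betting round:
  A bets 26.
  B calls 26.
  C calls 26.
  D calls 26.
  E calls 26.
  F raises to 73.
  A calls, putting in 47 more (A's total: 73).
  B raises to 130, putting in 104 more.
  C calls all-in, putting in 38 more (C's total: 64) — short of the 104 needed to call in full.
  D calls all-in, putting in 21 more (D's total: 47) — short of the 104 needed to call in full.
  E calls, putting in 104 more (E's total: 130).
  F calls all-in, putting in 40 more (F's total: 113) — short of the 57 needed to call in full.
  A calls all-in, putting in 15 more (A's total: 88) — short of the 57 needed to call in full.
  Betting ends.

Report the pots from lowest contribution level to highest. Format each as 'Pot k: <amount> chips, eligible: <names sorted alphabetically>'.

Contributions: A=88, B=130, C=64, D=47, E=130, F=113
Pot levels (distinct totals of non-folded players): 47, 64, 88, 113, 130
Layer 1-47: 47 each from A, B, C, D, E, F = 47*6 = 282 chips; eligible A, B, C, D, E, F
Layer 48-64: 17 each from A, B, C, E, F = 17*5 = 85 chips; eligible A, B, C, E, F
Layer 65-88: 24 each from A, B, E, F = 24*4 = 96 chips; eligible A, B, E, F
Layer 89-113: 25 each from B, E, F = 25*3 = 75 chips; eligible B, E, F
Layer 114-130: 17 each from B, E = 17*2 = 34 chips; eligible B, E

Pot 1: 282 chips, eligible: A, B, C, D, E, F
Pot 2: 85 chips, eligible: A, B, C, E, F
Pot 3: 96 chips, eligible: A, B, E, F
Pot 4: 75 chips, eligible: B, E, F
Pot 5: 34 chips, eligible: B, E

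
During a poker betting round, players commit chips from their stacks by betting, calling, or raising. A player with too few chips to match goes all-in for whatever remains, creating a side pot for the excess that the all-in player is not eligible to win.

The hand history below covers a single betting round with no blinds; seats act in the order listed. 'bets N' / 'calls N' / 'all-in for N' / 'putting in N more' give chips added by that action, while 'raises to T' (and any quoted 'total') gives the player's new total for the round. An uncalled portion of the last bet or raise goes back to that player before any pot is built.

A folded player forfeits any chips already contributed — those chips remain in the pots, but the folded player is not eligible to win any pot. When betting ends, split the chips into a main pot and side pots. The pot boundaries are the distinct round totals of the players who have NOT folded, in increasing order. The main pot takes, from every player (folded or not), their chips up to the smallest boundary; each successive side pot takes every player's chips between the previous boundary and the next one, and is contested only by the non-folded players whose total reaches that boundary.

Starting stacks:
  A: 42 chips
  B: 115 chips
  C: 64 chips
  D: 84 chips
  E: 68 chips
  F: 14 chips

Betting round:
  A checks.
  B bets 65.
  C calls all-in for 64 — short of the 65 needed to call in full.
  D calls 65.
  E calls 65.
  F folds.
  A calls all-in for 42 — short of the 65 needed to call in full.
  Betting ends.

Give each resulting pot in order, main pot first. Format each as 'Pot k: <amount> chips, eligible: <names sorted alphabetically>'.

Contributions: A=42, B=65, C=64, D=65, E=65
Folded: F
Pot levels (distinct totals of non-folded players): 42, 64, 65
Layer 1-42: 42 each from A, B, C, D, E = 42*5 = 210 chips; eligible A, B, C, D, E
Layer 43-64: 22 each from B, C, D, E = 22*4 = 88 chips; eligible B, C, D, E
Layer 65-65: 1 each from B, D, E = 1*3 = 3 chips; eligible B, D, E

Pot 1: 210 chips, eligible: A, B, C, D, E
Pot 2: 88 chips, eligible: B, C, D, E
Pot 3: 3 chips, eligible: B, D, E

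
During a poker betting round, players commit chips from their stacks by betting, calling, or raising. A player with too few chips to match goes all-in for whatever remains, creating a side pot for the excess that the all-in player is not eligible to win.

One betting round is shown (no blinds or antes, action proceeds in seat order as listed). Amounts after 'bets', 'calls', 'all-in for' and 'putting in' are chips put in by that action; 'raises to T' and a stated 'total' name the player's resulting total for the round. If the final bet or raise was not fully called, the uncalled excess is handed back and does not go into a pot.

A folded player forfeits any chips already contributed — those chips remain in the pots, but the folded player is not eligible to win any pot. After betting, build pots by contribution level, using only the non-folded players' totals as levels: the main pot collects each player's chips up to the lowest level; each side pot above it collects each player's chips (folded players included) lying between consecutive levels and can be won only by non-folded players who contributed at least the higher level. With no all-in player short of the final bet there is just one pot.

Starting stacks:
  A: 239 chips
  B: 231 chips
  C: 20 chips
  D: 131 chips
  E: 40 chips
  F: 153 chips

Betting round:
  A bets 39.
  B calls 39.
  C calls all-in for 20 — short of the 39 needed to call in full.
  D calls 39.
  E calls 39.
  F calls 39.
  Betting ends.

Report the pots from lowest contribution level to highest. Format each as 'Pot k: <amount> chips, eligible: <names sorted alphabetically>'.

Contributions: A=39, B=39, C=20, D=39, E=39, F=39
Pot levels (distinct totals of non-folded players): 20, 39
Layer 1-20: 20 each from A, B, C, D, E, F = 20*6 = 120 chips; eligible A, B, C, D, E, F
Layer 21-39: 19 each from A, B, D, E, F = 19*5 = 95 chips; eligible A, B, D, E, F

Pot 1: 120 chips, eligible: A, B, C, D, E, F
Pot 2: 95 chips, eligible: A, B, D, E, F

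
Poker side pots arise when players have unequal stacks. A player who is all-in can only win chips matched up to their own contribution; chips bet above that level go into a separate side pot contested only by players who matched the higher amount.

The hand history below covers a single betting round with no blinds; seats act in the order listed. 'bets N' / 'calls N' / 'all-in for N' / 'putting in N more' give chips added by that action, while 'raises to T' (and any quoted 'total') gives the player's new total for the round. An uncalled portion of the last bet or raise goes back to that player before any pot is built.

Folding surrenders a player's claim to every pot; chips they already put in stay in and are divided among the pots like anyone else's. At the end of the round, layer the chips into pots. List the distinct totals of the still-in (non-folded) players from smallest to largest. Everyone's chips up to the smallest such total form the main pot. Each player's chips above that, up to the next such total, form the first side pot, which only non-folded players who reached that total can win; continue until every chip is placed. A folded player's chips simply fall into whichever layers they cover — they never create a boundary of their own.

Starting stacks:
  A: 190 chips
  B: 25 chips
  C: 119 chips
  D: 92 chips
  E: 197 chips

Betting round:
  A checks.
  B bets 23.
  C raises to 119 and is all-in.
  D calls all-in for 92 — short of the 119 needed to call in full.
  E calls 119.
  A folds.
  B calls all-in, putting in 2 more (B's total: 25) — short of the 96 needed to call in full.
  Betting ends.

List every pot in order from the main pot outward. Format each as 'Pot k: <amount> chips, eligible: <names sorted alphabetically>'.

Contributions: B=25, C=119, D=92, E=119
Folded: A
Pot levels (distinct totals of non-folded players): 25, 92, 119
Layer 1-25: 25 each from B, C, D, E = 25*4 = 100 chips; eligible B, C, D, E
Layer 26-92: 67 each from C, D, E = 67*3 = 201 chips; eligible C, D, E
Layer 93-119: 27 each from C, E = 27*2 = 54 chips; eligible C, E

Pot 1: 100 chips, eligible: B, C, D, E
Pot 2: 201 chips, eligible: C, D, E
Pot 3: 54 chips, eligible: C, E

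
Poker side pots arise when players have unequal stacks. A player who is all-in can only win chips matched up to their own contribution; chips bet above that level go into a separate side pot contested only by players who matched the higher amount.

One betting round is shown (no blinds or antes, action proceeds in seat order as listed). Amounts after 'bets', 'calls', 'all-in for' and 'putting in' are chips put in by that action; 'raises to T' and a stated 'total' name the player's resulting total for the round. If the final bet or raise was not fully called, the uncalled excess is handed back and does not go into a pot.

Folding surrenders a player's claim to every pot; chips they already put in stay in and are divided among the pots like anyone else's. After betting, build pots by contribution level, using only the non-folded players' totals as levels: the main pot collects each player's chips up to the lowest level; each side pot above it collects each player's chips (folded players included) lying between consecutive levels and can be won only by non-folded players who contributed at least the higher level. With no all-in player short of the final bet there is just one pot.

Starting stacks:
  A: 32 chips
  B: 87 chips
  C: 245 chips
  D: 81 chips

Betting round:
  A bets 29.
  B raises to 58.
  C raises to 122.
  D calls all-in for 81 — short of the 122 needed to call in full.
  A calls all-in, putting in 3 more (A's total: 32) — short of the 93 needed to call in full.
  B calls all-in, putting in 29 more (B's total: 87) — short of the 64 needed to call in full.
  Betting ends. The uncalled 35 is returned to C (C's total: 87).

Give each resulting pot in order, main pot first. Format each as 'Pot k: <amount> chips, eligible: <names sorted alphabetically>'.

Pot 1: 128 chips, eligible: A, B, C, D
Pot 2: 147 chips, eligible: B, C, D
Pot 3: 12 chips, eligible: B, C

Derivation:
Contributions (after 35 returned to C): A=32, B=87, C=87, D=81
Pot levels (distinct totals of non-folded players): 32, 81, 87
Layer 1-32: 32 each from A, B, C, D = 32*4 = 128 chips; eligible A, B, C, D
Layer 33-81: 49 each from B, C, D = 49*3 = 147 chips; eligible B, C, D
Layer 82-87: 6 each from B, C = 6*2 = 12 chips; eligible B, C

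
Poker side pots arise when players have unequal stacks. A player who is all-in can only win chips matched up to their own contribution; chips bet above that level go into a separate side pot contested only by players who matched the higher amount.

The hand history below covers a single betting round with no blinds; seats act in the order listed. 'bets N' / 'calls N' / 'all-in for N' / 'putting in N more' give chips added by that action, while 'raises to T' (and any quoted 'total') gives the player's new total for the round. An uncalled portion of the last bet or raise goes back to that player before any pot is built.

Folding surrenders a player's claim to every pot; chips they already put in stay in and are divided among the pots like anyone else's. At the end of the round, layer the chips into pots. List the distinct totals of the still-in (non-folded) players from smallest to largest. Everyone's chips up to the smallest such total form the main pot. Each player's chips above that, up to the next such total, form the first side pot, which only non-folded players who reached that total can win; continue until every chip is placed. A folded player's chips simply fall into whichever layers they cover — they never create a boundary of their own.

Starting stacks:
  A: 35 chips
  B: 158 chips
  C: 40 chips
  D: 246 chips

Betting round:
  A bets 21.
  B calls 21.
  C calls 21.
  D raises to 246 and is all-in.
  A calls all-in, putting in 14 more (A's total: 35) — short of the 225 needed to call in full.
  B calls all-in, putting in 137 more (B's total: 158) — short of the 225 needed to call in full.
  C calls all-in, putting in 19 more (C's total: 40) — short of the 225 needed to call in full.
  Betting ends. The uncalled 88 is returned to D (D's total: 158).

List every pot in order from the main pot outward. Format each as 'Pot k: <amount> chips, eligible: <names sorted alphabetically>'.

Pot 1: 140 chips, eligible: A, B, C, D
Pot 2: 15 chips, eligible: B, C, D
Pot 3: 236 chips, eligible: B, D

Derivation:
Contributions (after 88 returned to D): A=35, B=158, C=40, D=158
Pot levels (distinct totals of non-folded players): 35, 40, 158
Layer 1-35: 35 each from A, B, C, D = 35*4 = 140 chips; eligible A, B, C, D
Layer 36-40: 5 each from B, C, D = 5*3 = 15 chips; eligible B, C, D
Layer 41-158: 118 each from B, D = 118*2 = 236 chips; eligible B, D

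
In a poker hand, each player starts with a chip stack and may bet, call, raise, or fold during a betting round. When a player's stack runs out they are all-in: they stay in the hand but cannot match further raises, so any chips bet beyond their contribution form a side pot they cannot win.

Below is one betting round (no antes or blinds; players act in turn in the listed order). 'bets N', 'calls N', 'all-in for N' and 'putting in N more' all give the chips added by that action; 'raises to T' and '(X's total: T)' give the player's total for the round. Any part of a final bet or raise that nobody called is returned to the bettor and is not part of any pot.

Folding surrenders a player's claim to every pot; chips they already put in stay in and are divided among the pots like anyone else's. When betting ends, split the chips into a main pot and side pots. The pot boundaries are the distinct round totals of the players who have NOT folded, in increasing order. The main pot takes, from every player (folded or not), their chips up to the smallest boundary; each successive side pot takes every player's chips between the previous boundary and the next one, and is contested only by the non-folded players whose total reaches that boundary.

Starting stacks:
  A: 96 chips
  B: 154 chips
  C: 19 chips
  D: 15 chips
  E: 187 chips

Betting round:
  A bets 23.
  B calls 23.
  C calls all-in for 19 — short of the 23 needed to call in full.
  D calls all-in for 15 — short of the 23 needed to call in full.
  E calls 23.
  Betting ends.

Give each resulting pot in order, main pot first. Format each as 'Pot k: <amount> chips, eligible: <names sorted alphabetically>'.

Pot 1: 75 chips, eligible: A, B, C, D, E
Pot 2: 16 chips, eligible: A, B, C, E
Pot 3: 12 chips, eligible: A, B, E

Derivation:
Contributions: A=23, B=23, C=19, D=15, E=23
Pot levels (distinct totals of non-folded players): 15, 19, 23
Layer 1-15: 15 each from A, B, C, D, E = 15*5 = 75 chips; eligible A, B, C, D, E
Layer 16-19: 4 each from A, B, C, E = 4*4 = 16 chips; eligible A, B, C, E
Layer 20-23: 4 each from A, B, E = 4*3 = 12 chips; eligible A, B, E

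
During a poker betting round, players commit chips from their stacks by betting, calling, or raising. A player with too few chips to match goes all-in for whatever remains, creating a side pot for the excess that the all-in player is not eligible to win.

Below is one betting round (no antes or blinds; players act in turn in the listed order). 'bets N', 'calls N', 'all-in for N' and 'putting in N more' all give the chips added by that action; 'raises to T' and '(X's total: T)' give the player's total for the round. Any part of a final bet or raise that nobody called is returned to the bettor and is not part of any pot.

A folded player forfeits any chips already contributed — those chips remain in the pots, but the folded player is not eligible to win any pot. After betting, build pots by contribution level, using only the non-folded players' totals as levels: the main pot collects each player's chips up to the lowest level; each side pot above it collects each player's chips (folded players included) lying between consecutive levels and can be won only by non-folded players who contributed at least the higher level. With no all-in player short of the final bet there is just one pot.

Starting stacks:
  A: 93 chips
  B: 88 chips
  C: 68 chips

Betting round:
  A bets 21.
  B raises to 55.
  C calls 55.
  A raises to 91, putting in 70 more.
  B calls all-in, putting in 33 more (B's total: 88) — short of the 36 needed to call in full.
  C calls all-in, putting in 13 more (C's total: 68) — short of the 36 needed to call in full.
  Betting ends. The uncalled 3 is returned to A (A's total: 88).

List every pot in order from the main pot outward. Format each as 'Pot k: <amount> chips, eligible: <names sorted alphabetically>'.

Pot 1: 204 chips, eligible: A, B, C
Pot 2: 40 chips, eligible: A, B

Derivation:
Contributions (after 3 returned to A): A=88, B=88, C=68
Pot levels (distinct totals of non-folded players): 68, 88
Layer 1-68: 68 each from A, B, C = 68*3 = 204 chips; eligible A, B, C
Layer 69-88: 20 each from A, B = 20*2 = 40 chips; eligible A, B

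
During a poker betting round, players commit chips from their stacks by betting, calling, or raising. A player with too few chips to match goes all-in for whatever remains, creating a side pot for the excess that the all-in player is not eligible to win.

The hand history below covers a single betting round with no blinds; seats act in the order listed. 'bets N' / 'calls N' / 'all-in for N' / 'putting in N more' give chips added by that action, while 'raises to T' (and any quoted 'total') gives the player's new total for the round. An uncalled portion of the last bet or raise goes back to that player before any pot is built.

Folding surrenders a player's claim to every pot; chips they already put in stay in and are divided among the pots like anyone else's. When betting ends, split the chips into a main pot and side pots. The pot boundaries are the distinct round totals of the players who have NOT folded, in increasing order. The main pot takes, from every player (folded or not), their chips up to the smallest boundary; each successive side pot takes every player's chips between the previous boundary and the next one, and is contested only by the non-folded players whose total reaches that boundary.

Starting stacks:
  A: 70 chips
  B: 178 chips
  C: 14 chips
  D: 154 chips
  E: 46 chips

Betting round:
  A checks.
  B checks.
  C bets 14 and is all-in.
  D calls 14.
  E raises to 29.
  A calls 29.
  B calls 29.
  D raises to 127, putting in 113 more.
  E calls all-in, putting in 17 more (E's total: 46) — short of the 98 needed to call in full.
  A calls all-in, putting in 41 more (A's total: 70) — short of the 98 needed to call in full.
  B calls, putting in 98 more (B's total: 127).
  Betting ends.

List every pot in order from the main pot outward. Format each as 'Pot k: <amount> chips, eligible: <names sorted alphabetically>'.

Contributions: A=70, B=127, C=14, D=127, E=46
Pot levels (distinct totals of non-folded players): 14, 46, 70, 127
Layer 1-14: 14 each from A, B, C, D, E = 14*5 = 70 chips; eligible A, B, C, D, E
Layer 15-46: 32 each from A, B, D, E = 32*4 = 128 chips; eligible A, B, D, E
Layer 47-70: 24 each from A, B, D = 24*3 = 72 chips; eligible A, B, D
Layer 71-127: 57 each from B, D = 57*2 = 114 chips; eligible B, D

Pot 1: 70 chips, eligible: A, B, C, D, E
Pot 2: 128 chips, eligible: A, B, D, E
Pot 3: 72 chips, eligible: A, B, D
Pot 4: 114 chips, eligible: B, D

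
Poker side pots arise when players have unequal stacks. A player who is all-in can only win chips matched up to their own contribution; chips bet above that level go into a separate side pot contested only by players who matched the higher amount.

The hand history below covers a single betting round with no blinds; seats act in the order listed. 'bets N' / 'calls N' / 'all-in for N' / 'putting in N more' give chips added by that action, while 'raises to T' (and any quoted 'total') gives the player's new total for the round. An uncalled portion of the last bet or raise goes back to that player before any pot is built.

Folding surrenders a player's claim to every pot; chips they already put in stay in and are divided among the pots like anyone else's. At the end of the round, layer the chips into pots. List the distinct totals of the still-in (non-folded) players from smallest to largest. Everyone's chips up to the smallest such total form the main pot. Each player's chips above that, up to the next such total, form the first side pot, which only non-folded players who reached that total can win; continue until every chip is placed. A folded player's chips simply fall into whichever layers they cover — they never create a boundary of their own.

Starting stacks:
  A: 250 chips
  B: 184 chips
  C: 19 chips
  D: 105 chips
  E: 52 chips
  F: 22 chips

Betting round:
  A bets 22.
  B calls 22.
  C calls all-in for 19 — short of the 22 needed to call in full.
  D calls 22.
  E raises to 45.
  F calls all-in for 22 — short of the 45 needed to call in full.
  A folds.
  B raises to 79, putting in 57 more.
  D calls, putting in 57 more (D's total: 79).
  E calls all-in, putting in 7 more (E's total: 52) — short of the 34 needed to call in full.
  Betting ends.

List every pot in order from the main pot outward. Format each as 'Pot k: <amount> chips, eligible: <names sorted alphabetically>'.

Contributions: A=22, B=79, C=19, D=79, E=52, F=22
Folded: A
Pot levels (distinct totals of non-folded players): 19, 22, 52, 79
Layer 1-19: 19 each from A, B, C, D, E, F = 19*6 = 114 chips; eligible B, C, D, E, F
Layer 20-22: 3 each from A, B, D, E, F = 3*5 = 15 chips; eligible B, D, E, F
Layer 23-52: 30 each from B, D, E = 30*3 = 90 chips; eligible B, D, E
Layer 53-79: 27 each from B, D = 27*2 = 54 chips; eligible B, D

Pot 1: 114 chips, eligible: B, C, D, E, F
Pot 2: 15 chips, eligible: B, D, E, F
Pot 3: 90 chips, eligible: B, D, E
Pot 4: 54 chips, eligible: B, D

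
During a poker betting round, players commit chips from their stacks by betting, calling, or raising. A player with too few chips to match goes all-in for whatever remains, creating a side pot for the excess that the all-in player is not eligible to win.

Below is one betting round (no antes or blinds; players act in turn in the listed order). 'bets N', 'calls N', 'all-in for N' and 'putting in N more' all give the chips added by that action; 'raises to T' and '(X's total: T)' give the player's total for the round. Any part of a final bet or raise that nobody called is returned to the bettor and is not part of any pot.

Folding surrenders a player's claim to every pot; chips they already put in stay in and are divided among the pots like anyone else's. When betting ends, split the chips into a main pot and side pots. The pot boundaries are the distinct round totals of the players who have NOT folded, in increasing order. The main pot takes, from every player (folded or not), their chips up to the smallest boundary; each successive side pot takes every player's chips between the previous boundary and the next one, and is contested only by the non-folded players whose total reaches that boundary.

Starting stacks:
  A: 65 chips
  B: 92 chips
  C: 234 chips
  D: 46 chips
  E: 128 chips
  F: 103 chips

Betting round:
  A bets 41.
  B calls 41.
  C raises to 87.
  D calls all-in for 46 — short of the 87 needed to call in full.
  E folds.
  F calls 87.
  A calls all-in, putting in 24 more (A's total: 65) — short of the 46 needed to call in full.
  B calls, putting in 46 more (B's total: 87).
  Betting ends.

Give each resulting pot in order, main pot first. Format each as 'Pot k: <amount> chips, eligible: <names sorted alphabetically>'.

Contributions: A=65, B=87, C=87, D=46, F=87
Folded: E
Pot levels (distinct totals of non-folded players): 46, 65, 87
Layer 1-46: 46 each from A, B, C, D, F = 46*5 = 230 chips; eligible A, B, C, D, F
Layer 47-65: 19 each from A, B, C, F = 19*4 = 76 chips; eligible A, B, C, F
Layer 66-87: 22 each from B, C, F = 22*3 = 66 chips; eligible B, C, F

Pot 1: 230 chips, eligible: A, B, C, D, F
Pot 2: 76 chips, eligible: A, B, C, F
Pot 3: 66 chips, eligible: B, C, F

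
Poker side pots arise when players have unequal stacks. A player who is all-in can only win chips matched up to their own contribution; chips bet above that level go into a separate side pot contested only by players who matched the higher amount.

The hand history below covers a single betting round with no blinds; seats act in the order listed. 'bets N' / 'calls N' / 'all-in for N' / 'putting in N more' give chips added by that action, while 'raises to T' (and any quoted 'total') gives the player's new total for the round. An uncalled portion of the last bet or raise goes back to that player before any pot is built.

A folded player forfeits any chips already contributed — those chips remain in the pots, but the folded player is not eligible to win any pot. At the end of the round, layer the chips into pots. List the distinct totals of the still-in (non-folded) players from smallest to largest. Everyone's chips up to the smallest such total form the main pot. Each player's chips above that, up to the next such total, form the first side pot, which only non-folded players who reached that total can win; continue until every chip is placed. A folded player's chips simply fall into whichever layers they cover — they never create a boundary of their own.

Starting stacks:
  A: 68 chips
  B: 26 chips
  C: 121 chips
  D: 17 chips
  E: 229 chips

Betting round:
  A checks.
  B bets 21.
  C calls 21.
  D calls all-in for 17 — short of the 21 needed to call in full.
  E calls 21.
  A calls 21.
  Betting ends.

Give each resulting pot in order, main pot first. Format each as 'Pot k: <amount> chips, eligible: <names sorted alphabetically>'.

Pot 1: 85 chips, eligible: A, B, C, D, E
Pot 2: 16 chips, eligible: A, B, C, E

Derivation:
Contributions: A=21, B=21, C=21, D=17, E=21
Pot levels (distinct totals of non-folded players): 17, 21
Layer 1-17: 17 each from A, B, C, D, E = 17*5 = 85 chips; eligible A, B, C, D, E
Layer 18-21: 4 each from A, B, C, E = 4*4 = 16 chips; eligible A, B, C, E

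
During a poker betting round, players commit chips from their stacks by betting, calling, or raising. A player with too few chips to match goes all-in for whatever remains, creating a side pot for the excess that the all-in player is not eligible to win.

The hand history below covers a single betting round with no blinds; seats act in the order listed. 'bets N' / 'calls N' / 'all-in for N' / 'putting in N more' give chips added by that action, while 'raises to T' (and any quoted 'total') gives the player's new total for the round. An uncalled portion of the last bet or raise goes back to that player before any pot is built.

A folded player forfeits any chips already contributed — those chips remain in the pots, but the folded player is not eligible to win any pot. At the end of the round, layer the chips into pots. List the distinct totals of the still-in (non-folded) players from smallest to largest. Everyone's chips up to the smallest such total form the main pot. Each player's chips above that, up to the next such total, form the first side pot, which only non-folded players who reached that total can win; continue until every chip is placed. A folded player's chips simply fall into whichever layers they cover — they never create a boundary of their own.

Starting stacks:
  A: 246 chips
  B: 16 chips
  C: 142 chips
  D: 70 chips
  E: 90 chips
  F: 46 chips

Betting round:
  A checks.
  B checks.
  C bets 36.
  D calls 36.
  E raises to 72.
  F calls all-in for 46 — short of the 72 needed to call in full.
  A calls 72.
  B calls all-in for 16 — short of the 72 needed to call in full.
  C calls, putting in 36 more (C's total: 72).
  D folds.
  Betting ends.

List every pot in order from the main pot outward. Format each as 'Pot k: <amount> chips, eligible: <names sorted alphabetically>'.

Contributions: A=72, B=16, C=72, D=36, E=72, F=46
Folded: D
Pot levels (distinct totals of non-folded players): 16, 46, 72
Layer 1-16: 16 each from A, B, C, D, E, F = 16*6 = 96 chips; eligible A, B, C, E, F
Layer 17-46: A 30 + C 30 + D 20 + E 30 + F 30 = 140 chips; eligible A, C, E, F
Layer 47-72: 26 each from A, C, E = 26*3 = 78 chips; eligible A, C, E

Pot 1: 96 chips, eligible: A, B, C, E, F
Pot 2: 140 chips, eligible: A, C, E, F
Pot 3: 78 chips, eligible: A, C, E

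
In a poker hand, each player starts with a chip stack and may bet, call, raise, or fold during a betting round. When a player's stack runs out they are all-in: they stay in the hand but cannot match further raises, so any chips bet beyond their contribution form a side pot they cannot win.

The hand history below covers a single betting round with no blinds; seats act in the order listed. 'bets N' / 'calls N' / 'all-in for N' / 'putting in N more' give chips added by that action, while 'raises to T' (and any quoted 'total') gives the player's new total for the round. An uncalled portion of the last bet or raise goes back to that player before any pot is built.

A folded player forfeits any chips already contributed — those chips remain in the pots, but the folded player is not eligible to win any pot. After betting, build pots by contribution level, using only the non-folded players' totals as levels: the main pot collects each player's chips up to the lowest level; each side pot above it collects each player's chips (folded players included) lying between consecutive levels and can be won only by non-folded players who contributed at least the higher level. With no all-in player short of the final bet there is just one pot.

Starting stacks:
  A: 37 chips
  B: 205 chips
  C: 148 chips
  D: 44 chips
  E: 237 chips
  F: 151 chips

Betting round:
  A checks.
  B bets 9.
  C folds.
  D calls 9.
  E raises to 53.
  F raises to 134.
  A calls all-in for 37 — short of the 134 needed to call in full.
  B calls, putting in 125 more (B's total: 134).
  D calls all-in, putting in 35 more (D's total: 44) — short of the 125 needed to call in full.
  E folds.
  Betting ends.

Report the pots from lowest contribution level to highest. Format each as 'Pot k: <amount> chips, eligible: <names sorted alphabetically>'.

Contributions: A=37, B=134, D=44, E=53, F=134
Folded: C, E
Pot levels (distinct totals of non-folded players): 37, 44, 134
Layer 1-37: 37 each from A, B, D, E, F = 37*5 = 185 chips; eligible A, B, D, F
Layer 38-44: 7 each from B, D, E, F = 7*4 = 28 chips; eligible B, D, F
Layer 45-134: B 90 + E 9 + F 90 = 189 chips; eligible B, F

Pot 1: 185 chips, eligible: A, B, D, F
Pot 2: 28 chips, eligible: B, D, F
Pot 3: 189 chips, eligible: B, F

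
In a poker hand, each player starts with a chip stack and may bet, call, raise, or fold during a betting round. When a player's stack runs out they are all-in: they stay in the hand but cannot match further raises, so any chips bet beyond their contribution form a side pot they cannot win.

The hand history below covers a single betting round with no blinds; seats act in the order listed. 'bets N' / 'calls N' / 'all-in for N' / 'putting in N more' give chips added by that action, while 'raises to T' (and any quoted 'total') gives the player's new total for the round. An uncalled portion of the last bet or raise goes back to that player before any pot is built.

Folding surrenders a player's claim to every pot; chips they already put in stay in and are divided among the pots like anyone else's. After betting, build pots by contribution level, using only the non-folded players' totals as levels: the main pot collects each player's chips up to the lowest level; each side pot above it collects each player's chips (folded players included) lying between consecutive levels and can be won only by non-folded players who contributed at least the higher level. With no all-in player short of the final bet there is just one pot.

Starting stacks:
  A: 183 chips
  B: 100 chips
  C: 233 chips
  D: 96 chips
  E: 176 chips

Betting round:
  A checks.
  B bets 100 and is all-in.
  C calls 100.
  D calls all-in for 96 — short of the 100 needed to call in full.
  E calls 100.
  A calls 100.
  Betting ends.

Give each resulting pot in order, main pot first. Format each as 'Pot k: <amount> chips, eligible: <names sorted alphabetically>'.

Contributions: A=100, B=100, C=100, D=96, E=100
Pot levels (distinct totals of non-folded players): 96, 100
Layer 1-96: 96 each from A, B, C, D, E = 96*5 = 480 chips; eligible A, B, C, D, E
Layer 97-100: 4 each from A, B, C, E = 4*4 = 16 chips; eligible A, B, C, E

Pot 1: 480 chips, eligible: A, B, C, D, E
Pot 2: 16 chips, eligible: A, B, C, E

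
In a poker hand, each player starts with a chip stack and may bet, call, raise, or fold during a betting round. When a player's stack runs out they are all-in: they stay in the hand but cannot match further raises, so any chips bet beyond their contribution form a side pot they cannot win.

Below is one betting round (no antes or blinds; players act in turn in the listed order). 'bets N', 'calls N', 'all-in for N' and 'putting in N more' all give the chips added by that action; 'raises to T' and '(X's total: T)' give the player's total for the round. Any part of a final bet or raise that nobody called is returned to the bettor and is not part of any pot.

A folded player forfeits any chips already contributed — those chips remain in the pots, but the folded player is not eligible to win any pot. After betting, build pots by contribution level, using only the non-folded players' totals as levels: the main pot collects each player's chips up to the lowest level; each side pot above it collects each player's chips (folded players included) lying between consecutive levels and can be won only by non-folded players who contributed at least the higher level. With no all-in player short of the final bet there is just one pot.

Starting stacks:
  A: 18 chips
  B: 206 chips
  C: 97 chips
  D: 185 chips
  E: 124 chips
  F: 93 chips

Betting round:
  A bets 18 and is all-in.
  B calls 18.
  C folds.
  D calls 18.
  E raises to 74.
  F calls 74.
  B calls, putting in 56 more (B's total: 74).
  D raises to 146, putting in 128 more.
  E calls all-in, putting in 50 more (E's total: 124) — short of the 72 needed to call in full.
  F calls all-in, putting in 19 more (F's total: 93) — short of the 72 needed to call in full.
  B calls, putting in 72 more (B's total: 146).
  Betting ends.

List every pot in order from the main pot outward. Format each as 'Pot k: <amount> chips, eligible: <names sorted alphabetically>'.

Contributions: A=18, B=146, D=146, E=124, F=93
Folded: C
Pot levels (distinct totals of non-folded players): 18, 93, 124, 146
Layer 1-18: 18 each from A, B, D, E, F = 18*5 = 90 chips; eligible A, B, D, E, F
Layer 19-93: 75 each from B, D, E, F = 75*4 = 300 chips; eligible B, D, E, F
Layer 94-124: 31 each from B, D, E = 31*3 = 93 chips; eligible B, D, E
Layer 125-146: 22 each from B, D = 22*2 = 44 chips; eligible B, D

Pot 1: 90 chips, eligible: A, B, D, E, F
Pot 2: 300 chips, eligible: B, D, E, F
Pot 3: 93 chips, eligible: B, D, E
Pot 4: 44 chips, eligible: B, D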